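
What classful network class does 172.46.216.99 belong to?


First octet: 172
Binary: 10101100
10xxxxxx -> Class B (128-191)
Class B, default mask 255.255.0.0 (/16)


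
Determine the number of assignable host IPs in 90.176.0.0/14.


Host bits = 32 - 14 = 18
Total addresses = 2^18 = 262144
Usable = total - 2 (network and broadcast)
Usable hosts: 262142


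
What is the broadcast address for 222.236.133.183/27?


Network: 222.236.133.160/27
Host bits = 5
Set all host bits to 1:
Broadcast: 222.236.133.191


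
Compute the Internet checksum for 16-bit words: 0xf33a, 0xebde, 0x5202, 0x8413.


Sum all words (with carry folding):
+ 0xf33a = 0xf33a
+ 0xebde = 0xdf19
+ 0x5202 = 0x311c
+ 0x8413 = 0xb52f
One's complement: ~0xb52f
Checksum = 0x4ad0


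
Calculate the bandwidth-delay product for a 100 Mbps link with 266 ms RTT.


BDP = bandwidth * RTT
= 100 Mbps * 266 ms
= 100 * 1e6 * 266 / 1000 bits
= 26600000 bits
= 3325000 bytes
= 3247.0703 KB
BDP = 26600000 bits (3325000 bytes)


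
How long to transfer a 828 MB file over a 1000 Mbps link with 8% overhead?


Effective throughput = 1000 * (1 - 8/100) = 920 Mbps
File size in Mb = 828 * 8 = 6624 Mb
Time = 6624 / 920
Time = 7.2 seconds


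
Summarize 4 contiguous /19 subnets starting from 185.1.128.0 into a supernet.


Original prefix: /19
Number of subnets: 4 = 2^2
New prefix = 19 - 2 = 17
Supernet: 185.1.128.0/17


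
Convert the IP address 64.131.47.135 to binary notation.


64 = 01000000
131 = 10000011
47 = 00101111
135 = 10000111
Binary: 01000000.10000011.00101111.10000111


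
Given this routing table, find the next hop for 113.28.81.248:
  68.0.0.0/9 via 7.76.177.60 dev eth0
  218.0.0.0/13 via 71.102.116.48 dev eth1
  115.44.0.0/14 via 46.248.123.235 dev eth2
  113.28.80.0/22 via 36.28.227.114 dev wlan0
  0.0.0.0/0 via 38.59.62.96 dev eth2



Longest prefix match for 113.28.81.248:
  /9 68.0.0.0: no
  /13 218.0.0.0: no
  /14 115.44.0.0: no
  /22 113.28.80.0: MATCH
  /0 0.0.0.0: MATCH
Selected: next-hop 36.28.227.114 via wlan0 (matched /22)


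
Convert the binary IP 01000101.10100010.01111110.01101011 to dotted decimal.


01000101 = 69
10100010 = 162
01111110 = 126
01101011 = 107
IP: 69.162.126.107


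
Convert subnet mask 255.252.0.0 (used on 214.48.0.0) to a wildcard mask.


Subnet mask: 255.252.0.0
Wildcard = 255.255.255.255 - subnet mask
255 - 255 = 0
255 - 252 = 3
255 - 0 = 255
255 - 0 = 255
Wildcard: 0.3.255.255


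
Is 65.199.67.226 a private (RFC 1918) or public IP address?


RFC 1918 private ranges:
  10.0.0.0/8 (10.0.0.0 - 10.255.255.255)
  172.16.0.0/12 (172.16.0.0 - 172.31.255.255)
  192.168.0.0/16 (192.168.0.0 - 192.168.255.255)
Public (not in any RFC 1918 range)


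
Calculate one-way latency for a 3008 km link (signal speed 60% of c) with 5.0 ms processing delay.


Speed = 0.6 * 3e5 km/s = 180000 km/s
Propagation delay = 3008 / 180000 = 0.0167 s = 16.7111 ms
Processing delay = 5.0 ms
Total one-way latency = 21.7111 ms


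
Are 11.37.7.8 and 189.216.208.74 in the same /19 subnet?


Mask: 255.255.224.0
11.37.7.8 AND mask = 11.37.0.0
189.216.208.74 AND mask = 189.216.192.0
No, different subnets (11.37.0.0 vs 189.216.192.0)


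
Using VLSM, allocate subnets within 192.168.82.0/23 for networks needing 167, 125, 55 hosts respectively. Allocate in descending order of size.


167 hosts -> /24 (254 usable): 192.168.82.0/24
125 hosts -> /25 (126 usable): 192.168.83.0/25
55 hosts -> /26 (62 usable): 192.168.83.128/26
Allocation: 192.168.82.0/24 (167 hosts, 254 usable); 192.168.83.0/25 (125 hosts, 126 usable); 192.168.83.128/26 (55 hosts, 62 usable)


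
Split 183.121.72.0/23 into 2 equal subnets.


New prefix = 23 + 1 = 24
Each subnet has 256 addresses
  183.121.72.0/24
  183.121.73.0/24
Subnets: 183.121.72.0/24, 183.121.73.0/24


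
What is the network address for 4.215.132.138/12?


IP:   00000100.11010111.10000100.10001010
Mask: 11111111.11110000.00000000.00000000
AND operation:
Net:  00000100.11010000.00000000.00000000
Network: 4.208.0.0/12


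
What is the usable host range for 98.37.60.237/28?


Network: 98.37.60.224
Broadcast: 98.37.60.239
First usable = network + 1
Last usable = broadcast - 1
Range: 98.37.60.225 to 98.37.60.238


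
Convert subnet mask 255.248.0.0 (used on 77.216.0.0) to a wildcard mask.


Subnet mask: 255.248.0.0
Wildcard = 255.255.255.255 - subnet mask
255 - 255 = 0
255 - 248 = 7
255 - 0 = 255
255 - 0 = 255
Wildcard: 0.7.255.255


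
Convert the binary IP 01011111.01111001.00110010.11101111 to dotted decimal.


01011111 = 95
01111001 = 121
00110010 = 50
11101111 = 239
IP: 95.121.50.239


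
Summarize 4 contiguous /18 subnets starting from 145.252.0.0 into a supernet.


Original prefix: /18
Number of subnets: 4 = 2^2
New prefix = 18 - 2 = 16
Supernet: 145.252.0.0/16


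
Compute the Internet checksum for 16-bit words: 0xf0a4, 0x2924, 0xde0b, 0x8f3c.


Sum all words (with carry folding):
+ 0xf0a4 = 0xf0a4
+ 0x2924 = 0x19c9
+ 0xde0b = 0xf7d4
+ 0x8f3c = 0x8711
One's complement: ~0x8711
Checksum = 0x78ee


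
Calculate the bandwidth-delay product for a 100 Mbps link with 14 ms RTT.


BDP = bandwidth * RTT
= 100 Mbps * 14 ms
= 100 * 1e6 * 14 / 1000 bits
= 1400000 bits
= 175000 bytes
= 170.8984 KB
BDP = 1400000 bits (175000 bytes)


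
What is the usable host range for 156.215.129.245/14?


Network: 156.212.0.0
Broadcast: 156.215.255.255
First usable = network + 1
Last usable = broadcast - 1
Range: 156.212.0.1 to 156.215.255.254


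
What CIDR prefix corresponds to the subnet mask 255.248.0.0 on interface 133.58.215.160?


Binary: 11111111.11111000.00000000.00000000
Count leading 1s
Prefix: /13


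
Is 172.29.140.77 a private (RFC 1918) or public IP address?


RFC 1918 private ranges:
  10.0.0.0/8 (10.0.0.0 - 10.255.255.255)
  172.16.0.0/12 (172.16.0.0 - 172.31.255.255)
  192.168.0.0/16 (192.168.0.0 - 192.168.255.255)
Private (in 172.16.0.0/12)


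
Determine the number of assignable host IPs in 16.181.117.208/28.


Host bits = 32 - 28 = 4
Total addresses = 2^4 = 16
Usable = total - 2 (network and broadcast)
Usable hosts: 14


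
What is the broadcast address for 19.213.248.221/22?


Network: 19.213.248.0/22
Host bits = 10
Set all host bits to 1:
Broadcast: 19.213.251.255


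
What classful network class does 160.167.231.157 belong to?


First octet: 160
Binary: 10100000
10xxxxxx -> Class B (128-191)
Class B, default mask 255.255.0.0 (/16)


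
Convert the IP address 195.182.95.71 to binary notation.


195 = 11000011
182 = 10110110
95 = 01011111
71 = 01000111
Binary: 11000011.10110110.01011111.01000111


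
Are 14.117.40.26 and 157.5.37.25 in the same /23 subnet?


Mask: 255.255.254.0
14.117.40.26 AND mask = 14.117.40.0
157.5.37.25 AND mask = 157.5.36.0
No, different subnets (14.117.40.0 vs 157.5.36.0)


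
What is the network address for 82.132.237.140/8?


IP:   01010010.10000100.11101101.10001100
Mask: 11111111.00000000.00000000.00000000
AND operation:
Net:  01010010.00000000.00000000.00000000
Network: 82.0.0.0/8


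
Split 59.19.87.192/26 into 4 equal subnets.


New prefix = 26 + 2 = 28
Each subnet has 16 addresses
  59.19.87.192/28
  59.19.87.208/28
  59.19.87.224/28
  59.19.87.240/28
Subnets: 59.19.87.192/28, 59.19.87.208/28, 59.19.87.224/28, 59.19.87.240/28


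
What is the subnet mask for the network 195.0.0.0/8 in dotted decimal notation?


/8 means 8 network bits, 24 host bits
Binary: 11111111000000000000000000000000
Mask: 255.0.0.0


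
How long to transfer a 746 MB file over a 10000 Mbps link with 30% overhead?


Effective throughput = 10000 * (1 - 30/100) = 7000 Mbps
File size in Mb = 746 * 8 = 5968 Mb
Time = 5968 / 7000
Time = 0.8526 seconds


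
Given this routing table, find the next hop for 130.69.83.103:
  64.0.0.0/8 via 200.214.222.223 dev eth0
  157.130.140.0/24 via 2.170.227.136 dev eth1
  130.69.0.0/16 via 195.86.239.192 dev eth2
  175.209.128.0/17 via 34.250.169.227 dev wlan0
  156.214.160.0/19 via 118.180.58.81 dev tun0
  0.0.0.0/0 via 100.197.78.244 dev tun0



Longest prefix match for 130.69.83.103:
  /8 64.0.0.0: no
  /24 157.130.140.0: no
  /16 130.69.0.0: MATCH
  /17 175.209.128.0: no
  /19 156.214.160.0: no
  /0 0.0.0.0: MATCH
Selected: next-hop 195.86.239.192 via eth2 (matched /16)


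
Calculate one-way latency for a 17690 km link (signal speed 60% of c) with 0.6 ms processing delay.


Speed = 0.6 * 3e5 km/s = 180000 km/s
Propagation delay = 17690 / 180000 = 0.0983 s = 98.2778 ms
Processing delay = 0.6 ms
Total one-way latency = 98.8778 ms


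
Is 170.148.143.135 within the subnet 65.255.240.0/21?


Subnet network: 65.255.240.0
Test IP AND mask: 170.148.136.0
No, 170.148.143.135 is not in 65.255.240.0/21


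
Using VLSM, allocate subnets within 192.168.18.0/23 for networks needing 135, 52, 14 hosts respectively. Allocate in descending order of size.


135 hosts -> /24 (254 usable): 192.168.18.0/24
52 hosts -> /26 (62 usable): 192.168.19.0/26
14 hosts -> /28 (14 usable): 192.168.19.64/28
Allocation: 192.168.18.0/24 (135 hosts, 254 usable); 192.168.19.0/26 (52 hosts, 62 usable); 192.168.19.64/28 (14 hosts, 14 usable)


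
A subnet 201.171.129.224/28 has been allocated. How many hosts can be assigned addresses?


Host bits = 32 - 28 = 4
Total addresses = 2^4 = 16
Usable = total - 2 (network and broadcast)
Usable hosts: 14


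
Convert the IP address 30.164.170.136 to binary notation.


30 = 00011110
164 = 10100100
170 = 10101010
136 = 10001000
Binary: 00011110.10100100.10101010.10001000


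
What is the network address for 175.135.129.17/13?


IP:   10101111.10000111.10000001.00010001
Mask: 11111111.11111000.00000000.00000000
AND operation:
Net:  10101111.10000000.00000000.00000000
Network: 175.128.0.0/13


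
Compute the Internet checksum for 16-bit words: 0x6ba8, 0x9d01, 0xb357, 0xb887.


Sum all words (with carry folding):
+ 0x6ba8 = 0x6ba8
+ 0x9d01 = 0x08aa
+ 0xb357 = 0xbc01
+ 0xb887 = 0x7489
One's complement: ~0x7489
Checksum = 0x8b76


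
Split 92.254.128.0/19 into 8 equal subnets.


New prefix = 19 + 3 = 22
Each subnet has 1024 addresses
  92.254.128.0/22
  92.254.132.0/22
  92.254.136.0/22
  92.254.140.0/22
  92.254.144.0/22
  92.254.148.0/22
  92.254.152.0/22
  92.254.156.0/22
Subnets: 92.254.128.0/22, 92.254.132.0/22, 92.254.136.0/22, 92.254.140.0/22, 92.254.144.0/22, 92.254.148.0/22, 92.254.152.0/22, 92.254.156.0/22


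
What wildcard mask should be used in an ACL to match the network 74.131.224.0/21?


Subnet mask: 255.255.248.0
Wildcard = 255.255.255.255 - subnet mask
255 - 255 = 0
255 - 255 = 0
255 - 248 = 7
255 - 0 = 255
Wildcard: 0.0.7.255


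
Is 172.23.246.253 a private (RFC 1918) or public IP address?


RFC 1918 private ranges:
  10.0.0.0/8 (10.0.0.0 - 10.255.255.255)
  172.16.0.0/12 (172.16.0.0 - 172.31.255.255)
  192.168.0.0/16 (192.168.0.0 - 192.168.255.255)
Private (in 172.16.0.0/12)


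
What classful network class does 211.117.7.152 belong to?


First octet: 211
Binary: 11010011
110xxxxx -> Class C (192-223)
Class C, default mask 255.255.255.0 (/24)


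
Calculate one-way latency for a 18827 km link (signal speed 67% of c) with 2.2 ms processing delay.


Speed = 0.67 * 3e5 km/s = 201000 km/s
Propagation delay = 18827 / 201000 = 0.0937 s = 93.6667 ms
Processing delay = 2.2 ms
Total one-way latency = 95.8667 ms


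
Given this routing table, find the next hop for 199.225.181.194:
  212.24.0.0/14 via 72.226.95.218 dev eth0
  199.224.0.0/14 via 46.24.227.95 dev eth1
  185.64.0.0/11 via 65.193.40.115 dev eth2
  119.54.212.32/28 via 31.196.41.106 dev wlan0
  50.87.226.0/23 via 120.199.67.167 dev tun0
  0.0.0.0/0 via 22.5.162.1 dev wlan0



Longest prefix match for 199.225.181.194:
  /14 212.24.0.0: no
  /14 199.224.0.0: MATCH
  /11 185.64.0.0: no
  /28 119.54.212.32: no
  /23 50.87.226.0: no
  /0 0.0.0.0: MATCH
Selected: next-hop 46.24.227.95 via eth1 (matched /14)


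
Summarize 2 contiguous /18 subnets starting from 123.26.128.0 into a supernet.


Original prefix: /18
Number of subnets: 2 = 2^1
New prefix = 18 - 1 = 17
Supernet: 123.26.128.0/17


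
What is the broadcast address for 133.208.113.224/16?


Network: 133.208.0.0/16
Host bits = 16
Set all host bits to 1:
Broadcast: 133.208.255.255


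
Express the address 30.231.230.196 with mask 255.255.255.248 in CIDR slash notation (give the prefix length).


Binary: 11111111.11111111.11111111.11111000
Count leading 1s
Prefix: /29


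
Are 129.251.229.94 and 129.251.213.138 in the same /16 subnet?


Mask: 255.255.0.0
129.251.229.94 AND mask = 129.251.0.0
129.251.213.138 AND mask = 129.251.0.0
Yes, same subnet (129.251.0.0)


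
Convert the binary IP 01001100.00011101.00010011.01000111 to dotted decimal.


01001100 = 76
00011101 = 29
00010011 = 19
01000111 = 71
IP: 76.29.19.71


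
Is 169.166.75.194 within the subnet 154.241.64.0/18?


Subnet network: 154.241.64.0
Test IP AND mask: 169.166.64.0
No, 169.166.75.194 is not in 154.241.64.0/18


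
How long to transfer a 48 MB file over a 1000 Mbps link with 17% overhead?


Effective throughput = 1000 * (1 - 17/100) = 830 Mbps
File size in Mb = 48 * 8 = 384 Mb
Time = 384 / 830
Time = 0.4627 seconds


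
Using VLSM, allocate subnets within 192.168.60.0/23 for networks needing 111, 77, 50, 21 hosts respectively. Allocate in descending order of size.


111 hosts -> /25 (126 usable): 192.168.60.0/25
77 hosts -> /25 (126 usable): 192.168.60.128/25
50 hosts -> /26 (62 usable): 192.168.61.0/26
21 hosts -> /27 (30 usable): 192.168.61.64/27
Allocation: 192.168.60.0/25 (111 hosts, 126 usable); 192.168.60.128/25 (77 hosts, 126 usable); 192.168.61.0/26 (50 hosts, 62 usable); 192.168.61.64/27 (21 hosts, 30 usable)


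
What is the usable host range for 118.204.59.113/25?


Network: 118.204.59.0
Broadcast: 118.204.59.127
First usable = network + 1
Last usable = broadcast - 1
Range: 118.204.59.1 to 118.204.59.126


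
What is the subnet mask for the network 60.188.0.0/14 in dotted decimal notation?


/14 means 14 network bits, 18 host bits
Binary: 11111111111111000000000000000000
Mask: 255.252.0.0


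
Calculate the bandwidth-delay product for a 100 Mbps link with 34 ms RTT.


BDP = bandwidth * RTT
= 100 Mbps * 34 ms
= 100 * 1e6 * 34 / 1000 bits
= 3400000 bits
= 425000 bytes
= 415.0391 KB
BDP = 3400000 bits (425000 bytes)


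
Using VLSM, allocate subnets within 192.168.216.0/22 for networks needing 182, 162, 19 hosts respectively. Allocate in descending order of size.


182 hosts -> /24 (254 usable): 192.168.216.0/24
162 hosts -> /24 (254 usable): 192.168.217.0/24
19 hosts -> /27 (30 usable): 192.168.218.0/27
Allocation: 192.168.216.0/24 (182 hosts, 254 usable); 192.168.217.0/24 (162 hosts, 254 usable); 192.168.218.0/27 (19 hosts, 30 usable)


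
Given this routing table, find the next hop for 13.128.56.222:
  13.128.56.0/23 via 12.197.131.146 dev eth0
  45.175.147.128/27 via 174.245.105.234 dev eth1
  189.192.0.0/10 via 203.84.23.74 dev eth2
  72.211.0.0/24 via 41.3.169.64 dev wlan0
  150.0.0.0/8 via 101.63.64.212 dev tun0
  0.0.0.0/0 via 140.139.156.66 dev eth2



Longest prefix match for 13.128.56.222:
  /23 13.128.56.0: MATCH
  /27 45.175.147.128: no
  /10 189.192.0.0: no
  /24 72.211.0.0: no
  /8 150.0.0.0: no
  /0 0.0.0.0: MATCH
Selected: next-hop 12.197.131.146 via eth0 (matched /23)


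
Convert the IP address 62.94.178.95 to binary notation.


62 = 00111110
94 = 01011110
178 = 10110010
95 = 01011111
Binary: 00111110.01011110.10110010.01011111


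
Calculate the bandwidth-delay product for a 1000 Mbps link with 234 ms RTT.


BDP = bandwidth * RTT
= 1000 Mbps * 234 ms
= 1000 * 1e6 * 234 / 1000 bits
= 234000000 bits
= 29250000 bytes
= 28564.4531 KB
BDP = 234000000 bits (29250000 bytes)


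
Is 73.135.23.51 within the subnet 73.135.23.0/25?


Subnet network: 73.135.23.0
Test IP AND mask: 73.135.23.0
Yes, 73.135.23.51 is in 73.135.23.0/25


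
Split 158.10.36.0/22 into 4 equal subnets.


New prefix = 22 + 2 = 24
Each subnet has 256 addresses
  158.10.36.0/24
  158.10.37.0/24
  158.10.38.0/24
  158.10.39.0/24
Subnets: 158.10.36.0/24, 158.10.37.0/24, 158.10.38.0/24, 158.10.39.0/24


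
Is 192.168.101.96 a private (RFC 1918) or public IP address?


RFC 1918 private ranges:
  10.0.0.0/8 (10.0.0.0 - 10.255.255.255)
  172.16.0.0/12 (172.16.0.0 - 172.31.255.255)
  192.168.0.0/16 (192.168.0.0 - 192.168.255.255)
Private (in 192.168.0.0/16)


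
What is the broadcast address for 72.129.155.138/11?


Network: 72.128.0.0/11
Host bits = 21
Set all host bits to 1:
Broadcast: 72.159.255.255


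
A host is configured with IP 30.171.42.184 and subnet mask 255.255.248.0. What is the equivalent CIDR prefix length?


Binary: 11111111.11111111.11111000.00000000
Count leading 1s
Prefix: /21


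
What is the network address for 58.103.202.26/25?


IP:   00111010.01100111.11001010.00011010
Mask: 11111111.11111111.11111111.10000000
AND operation:
Net:  00111010.01100111.11001010.00000000
Network: 58.103.202.0/25


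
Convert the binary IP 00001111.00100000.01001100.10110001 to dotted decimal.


00001111 = 15
00100000 = 32
01001100 = 76
10110001 = 177
IP: 15.32.76.177


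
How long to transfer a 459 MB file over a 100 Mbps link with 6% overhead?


Effective throughput = 100 * (1 - 6/100) = 94 Mbps
File size in Mb = 459 * 8 = 3672 Mb
Time = 3672 / 94
Time = 39.0638 seconds


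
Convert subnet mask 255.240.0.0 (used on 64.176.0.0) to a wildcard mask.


Subnet mask: 255.240.0.0
Wildcard = 255.255.255.255 - subnet mask
255 - 255 = 0
255 - 240 = 15
255 - 0 = 255
255 - 0 = 255
Wildcard: 0.15.255.255


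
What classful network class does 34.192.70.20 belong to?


First octet: 34
Binary: 00100010
0xxxxxxx -> Class A (1-126)
Class A, default mask 255.0.0.0 (/8)


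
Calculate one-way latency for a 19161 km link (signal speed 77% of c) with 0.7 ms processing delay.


Speed = 0.77 * 3e5 km/s = 231000 km/s
Propagation delay = 19161 / 231000 = 0.0829 s = 82.9481 ms
Processing delay = 0.7 ms
Total one-way latency = 83.6481 ms


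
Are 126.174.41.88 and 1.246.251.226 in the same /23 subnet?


Mask: 255.255.254.0
126.174.41.88 AND mask = 126.174.40.0
1.246.251.226 AND mask = 1.246.250.0
No, different subnets (126.174.40.0 vs 1.246.250.0)


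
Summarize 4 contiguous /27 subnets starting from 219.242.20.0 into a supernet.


Original prefix: /27
Number of subnets: 4 = 2^2
New prefix = 27 - 2 = 25
Supernet: 219.242.20.0/25


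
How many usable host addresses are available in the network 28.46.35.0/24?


Host bits = 32 - 24 = 8
Total addresses = 2^8 = 256
Usable = total - 2 (network and broadcast)
Usable hosts: 254


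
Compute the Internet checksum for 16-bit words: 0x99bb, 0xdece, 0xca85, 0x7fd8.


Sum all words (with carry folding):
+ 0x99bb = 0x99bb
+ 0xdece = 0x788a
+ 0xca85 = 0x4310
+ 0x7fd8 = 0xc2e8
One's complement: ~0xc2e8
Checksum = 0x3d17


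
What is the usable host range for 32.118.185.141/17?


Network: 32.118.128.0
Broadcast: 32.118.255.255
First usable = network + 1
Last usable = broadcast - 1
Range: 32.118.128.1 to 32.118.255.254


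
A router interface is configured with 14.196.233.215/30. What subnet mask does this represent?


/30 means 30 network bits, 2 host bits
Binary: 11111111111111111111111111111100
Mask: 255.255.255.252


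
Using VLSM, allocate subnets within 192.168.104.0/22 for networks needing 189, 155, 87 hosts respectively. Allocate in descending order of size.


189 hosts -> /24 (254 usable): 192.168.104.0/24
155 hosts -> /24 (254 usable): 192.168.105.0/24
87 hosts -> /25 (126 usable): 192.168.106.0/25
Allocation: 192.168.104.0/24 (189 hosts, 254 usable); 192.168.105.0/24 (155 hosts, 254 usable); 192.168.106.0/25 (87 hosts, 126 usable)


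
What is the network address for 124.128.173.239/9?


IP:   01111100.10000000.10101101.11101111
Mask: 11111111.10000000.00000000.00000000
AND operation:
Net:  01111100.10000000.00000000.00000000
Network: 124.128.0.0/9


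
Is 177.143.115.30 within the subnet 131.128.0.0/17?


Subnet network: 131.128.0.0
Test IP AND mask: 177.143.0.0
No, 177.143.115.30 is not in 131.128.0.0/17


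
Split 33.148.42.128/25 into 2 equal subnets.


New prefix = 25 + 1 = 26
Each subnet has 64 addresses
  33.148.42.128/26
  33.148.42.192/26
Subnets: 33.148.42.128/26, 33.148.42.192/26


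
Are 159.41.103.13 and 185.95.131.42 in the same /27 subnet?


Mask: 255.255.255.224
159.41.103.13 AND mask = 159.41.103.0
185.95.131.42 AND mask = 185.95.131.32
No, different subnets (159.41.103.0 vs 185.95.131.32)


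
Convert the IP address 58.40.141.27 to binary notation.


58 = 00111010
40 = 00101000
141 = 10001101
27 = 00011011
Binary: 00111010.00101000.10001101.00011011


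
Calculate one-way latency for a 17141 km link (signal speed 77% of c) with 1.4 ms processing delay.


Speed = 0.77 * 3e5 km/s = 231000 km/s
Propagation delay = 17141 / 231000 = 0.0742 s = 74.2035 ms
Processing delay = 1.4 ms
Total one-way latency = 75.6035 ms


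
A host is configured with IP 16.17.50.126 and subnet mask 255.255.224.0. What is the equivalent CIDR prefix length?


Binary: 11111111.11111111.11100000.00000000
Count leading 1s
Prefix: /19


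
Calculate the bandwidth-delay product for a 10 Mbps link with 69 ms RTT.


BDP = bandwidth * RTT
= 10 Mbps * 69 ms
= 10 * 1e6 * 69 / 1000 bits
= 690000 bits
= 86250 bytes
= 84.2285 KB
BDP = 690000 bits (86250 bytes)


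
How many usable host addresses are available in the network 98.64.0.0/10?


Host bits = 32 - 10 = 22
Total addresses = 2^22 = 4194304
Usable = total - 2 (network and broadcast)
Usable hosts: 4194302


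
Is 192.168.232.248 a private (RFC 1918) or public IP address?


RFC 1918 private ranges:
  10.0.0.0/8 (10.0.0.0 - 10.255.255.255)
  172.16.0.0/12 (172.16.0.0 - 172.31.255.255)
  192.168.0.0/16 (192.168.0.0 - 192.168.255.255)
Private (in 192.168.0.0/16)


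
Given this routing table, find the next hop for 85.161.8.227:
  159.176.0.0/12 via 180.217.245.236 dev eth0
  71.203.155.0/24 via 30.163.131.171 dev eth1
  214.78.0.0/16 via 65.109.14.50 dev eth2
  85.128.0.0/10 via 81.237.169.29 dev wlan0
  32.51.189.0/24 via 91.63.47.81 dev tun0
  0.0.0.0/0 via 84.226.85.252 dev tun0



Longest prefix match for 85.161.8.227:
  /12 159.176.0.0: no
  /24 71.203.155.0: no
  /16 214.78.0.0: no
  /10 85.128.0.0: MATCH
  /24 32.51.189.0: no
  /0 0.0.0.0: MATCH
Selected: next-hop 81.237.169.29 via wlan0 (matched /10)


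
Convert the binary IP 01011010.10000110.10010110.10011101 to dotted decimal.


01011010 = 90
10000110 = 134
10010110 = 150
10011101 = 157
IP: 90.134.150.157


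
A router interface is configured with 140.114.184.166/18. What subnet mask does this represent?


/18 means 18 network bits, 14 host bits
Binary: 11111111111111111100000000000000
Mask: 255.255.192.0


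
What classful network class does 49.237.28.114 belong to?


First octet: 49
Binary: 00110001
0xxxxxxx -> Class A (1-126)
Class A, default mask 255.0.0.0 (/8)


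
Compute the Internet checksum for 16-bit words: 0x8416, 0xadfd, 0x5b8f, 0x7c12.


Sum all words (with carry folding):
+ 0x8416 = 0x8416
+ 0xadfd = 0x3214
+ 0x5b8f = 0x8da3
+ 0x7c12 = 0x09b6
One's complement: ~0x09b6
Checksum = 0xf649


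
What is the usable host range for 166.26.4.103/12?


Network: 166.16.0.0
Broadcast: 166.31.255.255
First usable = network + 1
Last usable = broadcast - 1
Range: 166.16.0.1 to 166.31.255.254


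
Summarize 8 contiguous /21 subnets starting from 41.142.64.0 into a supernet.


Original prefix: /21
Number of subnets: 8 = 2^3
New prefix = 21 - 3 = 18
Supernet: 41.142.64.0/18


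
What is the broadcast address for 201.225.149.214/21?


Network: 201.225.144.0/21
Host bits = 11
Set all host bits to 1:
Broadcast: 201.225.151.255


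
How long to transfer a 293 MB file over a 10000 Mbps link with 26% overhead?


Effective throughput = 10000 * (1 - 26/100) = 7400 Mbps
File size in Mb = 293 * 8 = 2344 Mb
Time = 2344 / 7400
Time = 0.3168 seconds


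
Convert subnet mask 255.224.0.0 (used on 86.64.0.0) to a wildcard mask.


Subnet mask: 255.224.0.0
Wildcard = 255.255.255.255 - subnet mask
255 - 255 = 0
255 - 224 = 31
255 - 0 = 255
255 - 0 = 255
Wildcard: 0.31.255.255


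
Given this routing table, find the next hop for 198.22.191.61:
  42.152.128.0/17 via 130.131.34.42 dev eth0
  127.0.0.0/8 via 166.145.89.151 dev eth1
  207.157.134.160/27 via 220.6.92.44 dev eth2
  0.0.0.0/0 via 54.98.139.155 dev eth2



Longest prefix match for 198.22.191.61:
  /17 42.152.128.0: no
  /8 127.0.0.0: no
  /27 207.157.134.160: no
  /0 0.0.0.0: MATCH
Selected: next-hop 54.98.139.155 via eth2 (matched /0)


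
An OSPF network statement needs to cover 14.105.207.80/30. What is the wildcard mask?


Subnet mask: 255.255.255.252
Wildcard = 255.255.255.255 - subnet mask
255 - 255 = 0
255 - 255 = 0
255 - 255 = 0
255 - 252 = 3
Wildcard: 0.0.0.3


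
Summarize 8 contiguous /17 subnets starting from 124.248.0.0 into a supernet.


Original prefix: /17
Number of subnets: 8 = 2^3
New prefix = 17 - 3 = 14
Supernet: 124.248.0.0/14


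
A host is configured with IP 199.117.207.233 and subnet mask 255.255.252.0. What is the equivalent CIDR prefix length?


Binary: 11111111.11111111.11111100.00000000
Count leading 1s
Prefix: /22


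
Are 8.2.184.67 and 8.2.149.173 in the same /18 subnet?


Mask: 255.255.192.0
8.2.184.67 AND mask = 8.2.128.0
8.2.149.173 AND mask = 8.2.128.0
Yes, same subnet (8.2.128.0)


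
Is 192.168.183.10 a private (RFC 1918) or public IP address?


RFC 1918 private ranges:
  10.0.0.0/8 (10.0.0.0 - 10.255.255.255)
  172.16.0.0/12 (172.16.0.0 - 172.31.255.255)
  192.168.0.0/16 (192.168.0.0 - 192.168.255.255)
Private (in 192.168.0.0/16)


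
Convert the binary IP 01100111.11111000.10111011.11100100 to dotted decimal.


01100111 = 103
11111000 = 248
10111011 = 187
11100100 = 228
IP: 103.248.187.228


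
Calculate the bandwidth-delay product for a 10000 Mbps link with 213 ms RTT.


BDP = bandwidth * RTT
= 10000 Mbps * 213 ms
= 10000 * 1e6 * 213 / 1000 bits
= 2130000000 bits
= 266250000 bytes
= 260009.7656 KB
BDP = 2130000000 bits (266250000 bytes)


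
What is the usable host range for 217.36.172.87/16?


Network: 217.36.0.0
Broadcast: 217.36.255.255
First usable = network + 1
Last usable = broadcast - 1
Range: 217.36.0.1 to 217.36.255.254


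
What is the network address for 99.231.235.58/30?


IP:   01100011.11100111.11101011.00111010
Mask: 11111111.11111111.11111111.11111100
AND operation:
Net:  01100011.11100111.11101011.00111000
Network: 99.231.235.56/30


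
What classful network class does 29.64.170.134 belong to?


First octet: 29
Binary: 00011101
0xxxxxxx -> Class A (1-126)
Class A, default mask 255.0.0.0 (/8)


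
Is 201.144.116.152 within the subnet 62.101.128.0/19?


Subnet network: 62.101.128.0
Test IP AND mask: 201.144.96.0
No, 201.144.116.152 is not in 62.101.128.0/19


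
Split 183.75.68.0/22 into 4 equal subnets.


New prefix = 22 + 2 = 24
Each subnet has 256 addresses
  183.75.68.0/24
  183.75.69.0/24
  183.75.70.0/24
  183.75.71.0/24
Subnets: 183.75.68.0/24, 183.75.69.0/24, 183.75.70.0/24, 183.75.71.0/24


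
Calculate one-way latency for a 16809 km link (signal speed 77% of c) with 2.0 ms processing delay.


Speed = 0.77 * 3e5 km/s = 231000 km/s
Propagation delay = 16809 / 231000 = 0.0728 s = 72.7662 ms
Processing delay = 2.0 ms
Total one-way latency = 74.7662 ms


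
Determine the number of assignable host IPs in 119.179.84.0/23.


Host bits = 32 - 23 = 9
Total addresses = 2^9 = 512
Usable = total - 2 (network and broadcast)
Usable hosts: 510


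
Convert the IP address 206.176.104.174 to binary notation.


206 = 11001110
176 = 10110000
104 = 01101000
174 = 10101110
Binary: 11001110.10110000.01101000.10101110


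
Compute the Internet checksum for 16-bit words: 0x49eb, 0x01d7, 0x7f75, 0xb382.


Sum all words (with carry folding):
+ 0x49eb = 0x49eb
+ 0x01d7 = 0x4bc2
+ 0x7f75 = 0xcb37
+ 0xb382 = 0x7eba
One's complement: ~0x7eba
Checksum = 0x8145


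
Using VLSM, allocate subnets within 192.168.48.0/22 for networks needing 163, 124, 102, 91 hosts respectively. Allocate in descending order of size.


163 hosts -> /24 (254 usable): 192.168.48.0/24
124 hosts -> /25 (126 usable): 192.168.49.0/25
102 hosts -> /25 (126 usable): 192.168.49.128/25
91 hosts -> /25 (126 usable): 192.168.50.0/25
Allocation: 192.168.48.0/24 (163 hosts, 254 usable); 192.168.49.0/25 (124 hosts, 126 usable); 192.168.49.128/25 (102 hosts, 126 usable); 192.168.50.0/25 (91 hosts, 126 usable)


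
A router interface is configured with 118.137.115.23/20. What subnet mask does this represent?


/20 means 20 network bits, 12 host bits
Binary: 11111111111111111111000000000000
Mask: 255.255.240.0


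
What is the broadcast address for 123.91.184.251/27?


Network: 123.91.184.224/27
Host bits = 5
Set all host bits to 1:
Broadcast: 123.91.184.255


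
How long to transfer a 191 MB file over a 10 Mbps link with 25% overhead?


Effective throughput = 10 * (1 - 25/100) = 7.5 Mbps
File size in Mb = 191 * 8 = 1528 Mb
Time = 1528 / 7.5
Time = 203.7333 seconds


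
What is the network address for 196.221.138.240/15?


IP:   11000100.11011101.10001010.11110000
Mask: 11111111.11111110.00000000.00000000
AND operation:
Net:  11000100.11011100.00000000.00000000
Network: 196.220.0.0/15


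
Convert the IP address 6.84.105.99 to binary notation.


6 = 00000110
84 = 01010100
105 = 01101001
99 = 01100011
Binary: 00000110.01010100.01101001.01100011


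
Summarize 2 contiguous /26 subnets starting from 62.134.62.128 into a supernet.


Original prefix: /26
Number of subnets: 2 = 2^1
New prefix = 26 - 1 = 25
Supernet: 62.134.62.128/25


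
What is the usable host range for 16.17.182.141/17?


Network: 16.17.128.0
Broadcast: 16.17.255.255
First usable = network + 1
Last usable = broadcast - 1
Range: 16.17.128.1 to 16.17.255.254


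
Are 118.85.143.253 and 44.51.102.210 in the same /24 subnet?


Mask: 255.255.255.0
118.85.143.253 AND mask = 118.85.143.0
44.51.102.210 AND mask = 44.51.102.0
No, different subnets (118.85.143.0 vs 44.51.102.0)


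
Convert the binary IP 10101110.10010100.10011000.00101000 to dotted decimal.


10101110 = 174
10010100 = 148
10011000 = 152
00101000 = 40
IP: 174.148.152.40


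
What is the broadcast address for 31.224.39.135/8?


Network: 31.0.0.0/8
Host bits = 24
Set all host bits to 1:
Broadcast: 31.255.255.255


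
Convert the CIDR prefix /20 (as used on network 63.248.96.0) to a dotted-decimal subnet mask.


/20 means 20 network bits, 12 host bits
Binary: 11111111111111111111000000000000
Mask: 255.255.240.0


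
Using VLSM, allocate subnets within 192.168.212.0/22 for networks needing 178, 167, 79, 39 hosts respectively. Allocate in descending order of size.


178 hosts -> /24 (254 usable): 192.168.212.0/24
167 hosts -> /24 (254 usable): 192.168.213.0/24
79 hosts -> /25 (126 usable): 192.168.214.0/25
39 hosts -> /26 (62 usable): 192.168.214.128/26
Allocation: 192.168.212.0/24 (178 hosts, 254 usable); 192.168.213.0/24 (167 hosts, 254 usable); 192.168.214.0/25 (79 hosts, 126 usable); 192.168.214.128/26 (39 hosts, 62 usable)


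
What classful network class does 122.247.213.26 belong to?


First octet: 122
Binary: 01111010
0xxxxxxx -> Class A (1-126)
Class A, default mask 255.0.0.0 (/8)


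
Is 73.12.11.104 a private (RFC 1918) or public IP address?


RFC 1918 private ranges:
  10.0.0.0/8 (10.0.0.0 - 10.255.255.255)
  172.16.0.0/12 (172.16.0.0 - 172.31.255.255)
  192.168.0.0/16 (192.168.0.0 - 192.168.255.255)
Public (not in any RFC 1918 range)


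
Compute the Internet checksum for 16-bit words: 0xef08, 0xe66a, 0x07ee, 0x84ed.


Sum all words (with carry folding):
+ 0xef08 = 0xef08
+ 0xe66a = 0xd573
+ 0x07ee = 0xdd61
+ 0x84ed = 0x624f
One's complement: ~0x624f
Checksum = 0x9db0


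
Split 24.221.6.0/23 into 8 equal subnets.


New prefix = 23 + 3 = 26
Each subnet has 64 addresses
  24.221.6.0/26
  24.221.6.64/26
  24.221.6.128/26
  24.221.6.192/26
  24.221.7.0/26
  24.221.7.64/26
  24.221.7.128/26
  24.221.7.192/26
Subnets: 24.221.6.0/26, 24.221.6.64/26, 24.221.6.128/26, 24.221.6.192/26, 24.221.7.0/26, 24.221.7.64/26, 24.221.7.128/26, 24.221.7.192/26


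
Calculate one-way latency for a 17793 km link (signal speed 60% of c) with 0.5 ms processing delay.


Speed = 0.6 * 3e5 km/s = 180000 km/s
Propagation delay = 17793 / 180000 = 0.0988 s = 98.85 ms
Processing delay = 0.5 ms
Total one-way latency = 99.35 ms


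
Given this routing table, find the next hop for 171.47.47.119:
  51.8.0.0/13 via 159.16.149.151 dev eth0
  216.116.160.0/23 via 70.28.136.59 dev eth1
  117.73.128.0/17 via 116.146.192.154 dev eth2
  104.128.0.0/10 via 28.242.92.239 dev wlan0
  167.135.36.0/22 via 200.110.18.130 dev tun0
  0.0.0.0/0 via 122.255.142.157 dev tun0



Longest prefix match for 171.47.47.119:
  /13 51.8.0.0: no
  /23 216.116.160.0: no
  /17 117.73.128.0: no
  /10 104.128.0.0: no
  /22 167.135.36.0: no
  /0 0.0.0.0: MATCH
Selected: next-hop 122.255.142.157 via tun0 (matched /0)


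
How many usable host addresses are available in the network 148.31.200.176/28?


Host bits = 32 - 28 = 4
Total addresses = 2^4 = 16
Usable = total - 2 (network and broadcast)
Usable hosts: 14


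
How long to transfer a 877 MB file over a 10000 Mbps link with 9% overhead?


Effective throughput = 10000 * (1 - 9/100) = 9100 Mbps
File size in Mb = 877 * 8 = 7016 Mb
Time = 7016 / 9100
Time = 0.771 seconds


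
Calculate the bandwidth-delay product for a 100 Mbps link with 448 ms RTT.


BDP = bandwidth * RTT
= 100 Mbps * 448 ms
= 100 * 1e6 * 448 / 1000 bits
= 44800000 bits
= 5600000 bytes
= 5468.75 KB
BDP = 44800000 bits (5600000 bytes)


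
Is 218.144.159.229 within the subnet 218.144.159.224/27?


Subnet network: 218.144.159.224
Test IP AND mask: 218.144.159.224
Yes, 218.144.159.229 is in 218.144.159.224/27


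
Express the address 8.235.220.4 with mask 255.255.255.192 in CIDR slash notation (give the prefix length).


Binary: 11111111.11111111.11111111.11000000
Count leading 1s
Prefix: /26


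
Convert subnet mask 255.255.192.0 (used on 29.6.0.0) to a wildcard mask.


Subnet mask: 255.255.192.0
Wildcard = 255.255.255.255 - subnet mask
255 - 255 = 0
255 - 255 = 0
255 - 192 = 63
255 - 0 = 255
Wildcard: 0.0.63.255


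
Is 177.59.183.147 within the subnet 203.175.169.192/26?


Subnet network: 203.175.169.192
Test IP AND mask: 177.59.183.128
No, 177.59.183.147 is not in 203.175.169.192/26


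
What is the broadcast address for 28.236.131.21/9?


Network: 28.128.0.0/9
Host bits = 23
Set all host bits to 1:
Broadcast: 28.255.255.255


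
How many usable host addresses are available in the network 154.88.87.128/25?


Host bits = 32 - 25 = 7
Total addresses = 2^7 = 128
Usable = total - 2 (network and broadcast)
Usable hosts: 126


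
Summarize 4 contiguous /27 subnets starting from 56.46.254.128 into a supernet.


Original prefix: /27
Number of subnets: 4 = 2^2
New prefix = 27 - 2 = 25
Supernet: 56.46.254.128/25


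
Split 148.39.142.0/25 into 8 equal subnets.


New prefix = 25 + 3 = 28
Each subnet has 16 addresses
  148.39.142.0/28
  148.39.142.16/28
  148.39.142.32/28
  148.39.142.48/28
  148.39.142.64/28
  148.39.142.80/28
  148.39.142.96/28
  148.39.142.112/28
Subnets: 148.39.142.0/28, 148.39.142.16/28, 148.39.142.32/28, 148.39.142.48/28, 148.39.142.64/28, 148.39.142.80/28, 148.39.142.96/28, 148.39.142.112/28


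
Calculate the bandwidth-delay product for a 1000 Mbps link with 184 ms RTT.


BDP = bandwidth * RTT
= 1000 Mbps * 184 ms
= 1000 * 1e6 * 184 / 1000 bits
= 184000000 bits
= 23000000 bytes
= 22460.9375 KB
BDP = 184000000 bits (23000000 bytes)


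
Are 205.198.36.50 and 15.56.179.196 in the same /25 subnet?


Mask: 255.255.255.128
205.198.36.50 AND mask = 205.198.36.0
15.56.179.196 AND mask = 15.56.179.128
No, different subnets (205.198.36.0 vs 15.56.179.128)


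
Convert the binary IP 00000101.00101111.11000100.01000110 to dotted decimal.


00000101 = 5
00101111 = 47
11000100 = 196
01000110 = 70
IP: 5.47.196.70


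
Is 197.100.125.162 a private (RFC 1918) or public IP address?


RFC 1918 private ranges:
  10.0.0.0/8 (10.0.0.0 - 10.255.255.255)
  172.16.0.0/12 (172.16.0.0 - 172.31.255.255)
  192.168.0.0/16 (192.168.0.0 - 192.168.255.255)
Public (not in any RFC 1918 range)


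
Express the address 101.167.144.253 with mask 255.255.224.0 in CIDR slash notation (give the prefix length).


Binary: 11111111.11111111.11100000.00000000
Count leading 1s
Prefix: /19


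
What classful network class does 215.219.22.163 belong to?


First octet: 215
Binary: 11010111
110xxxxx -> Class C (192-223)
Class C, default mask 255.255.255.0 (/24)


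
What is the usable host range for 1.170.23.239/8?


Network: 1.0.0.0
Broadcast: 1.255.255.255
First usable = network + 1
Last usable = broadcast - 1
Range: 1.0.0.1 to 1.255.255.254


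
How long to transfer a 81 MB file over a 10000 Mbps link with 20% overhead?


Effective throughput = 10000 * (1 - 20/100) = 8000 Mbps
File size in Mb = 81 * 8 = 648 Mb
Time = 648 / 8000
Time = 0.081 seconds


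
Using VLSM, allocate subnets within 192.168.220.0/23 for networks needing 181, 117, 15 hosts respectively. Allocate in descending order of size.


181 hosts -> /24 (254 usable): 192.168.220.0/24
117 hosts -> /25 (126 usable): 192.168.221.0/25
15 hosts -> /27 (30 usable): 192.168.221.128/27
Allocation: 192.168.220.0/24 (181 hosts, 254 usable); 192.168.221.0/25 (117 hosts, 126 usable); 192.168.221.128/27 (15 hosts, 30 usable)


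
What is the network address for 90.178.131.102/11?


IP:   01011010.10110010.10000011.01100110
Mask: 11111111.11100000.00000000.00000000
AND operation:
Net:  01011010.10100000.00000000.00000000
Network: 90.160.0.0/11


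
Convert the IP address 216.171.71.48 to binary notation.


216 = 11011000
171 = 10101011
71 = 01000111
48 = 00110000
Binary: 11011000.10101011.01000111.00110000


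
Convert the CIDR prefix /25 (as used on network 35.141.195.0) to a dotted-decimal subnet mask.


/25 means 25 network bits, 7 host bits
Binary: 11111111111111111111111110000000
Mask: 255.255.255.128


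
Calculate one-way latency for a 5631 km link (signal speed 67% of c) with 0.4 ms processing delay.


Speed = 0.67 * 3e5 km/s = 201000 km/s
Propagation delay = 5631 / 201000 = 0.028 s = 28.0149 ms
Processing delay = 0.4 ms
Total one-way latency = 28.4149 ms


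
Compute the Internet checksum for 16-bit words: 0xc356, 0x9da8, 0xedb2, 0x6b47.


Sum all words (with carry folding):
+ 0xc356 = 0xc356
+ 0x9da8 = 0x60ff
+ 0xedb2 = 0x4eb2
+ 0x6b47 = 0xb9f9
One's complement: ~0xb9f9
Checksum = 0x4606


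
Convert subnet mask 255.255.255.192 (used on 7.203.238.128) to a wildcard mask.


Subnet mask: 255.255.255.192
Wildcard = 255.255.255.255 - subnet mask
255 - 255 = 0
255 - 255 = 0
255 - 255 = 0
255 - 192 = 63
Wildcard: 0.0.0.63


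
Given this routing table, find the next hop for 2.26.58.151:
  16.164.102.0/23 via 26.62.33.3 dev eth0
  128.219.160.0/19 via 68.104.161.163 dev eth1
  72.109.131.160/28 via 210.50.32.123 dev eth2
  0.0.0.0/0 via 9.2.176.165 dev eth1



Longest prefix match for 2.26.58.151:
  /23 16.164.102.0: no
  /19 128.219.160.0: no
  /28 72.109.131.160: no
  /0 0.0.0.0: MATCH
Selected: next-hop 9.2.176.165 via eth1 (matched /0)


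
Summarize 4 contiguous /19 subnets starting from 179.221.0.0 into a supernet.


Original prefix: /19
Number of subnets: 4 = 2^2
New prefix = 19 - 2 = 17
Supernet: 179.221.0.0/17
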